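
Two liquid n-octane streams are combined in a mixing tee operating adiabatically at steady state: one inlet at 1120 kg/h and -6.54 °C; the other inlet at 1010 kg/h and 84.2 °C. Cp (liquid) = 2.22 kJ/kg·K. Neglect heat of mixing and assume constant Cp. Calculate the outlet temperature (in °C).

T_out = 36.5 °C

No heat crosses the boundary, so H_out = H_in.
T_out = Σ ṁᵢCp,ᵢTᵢ / Σ ṁᵢCp,ᵢ
      = 172530 / 4728.6 = 36.487 °C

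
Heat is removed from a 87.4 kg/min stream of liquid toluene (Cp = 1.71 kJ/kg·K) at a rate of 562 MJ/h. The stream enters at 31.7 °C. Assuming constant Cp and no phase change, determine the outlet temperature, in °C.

T_out = -31.0 °C

Q = 562 MJ/h = 9366.7 kJ/min
ΔT = Q/(ṁ·Cp) = 9366.7/(87.4×1.71) = 62.673 K
T_out = 31.7 − 62.673 = -30.973 °C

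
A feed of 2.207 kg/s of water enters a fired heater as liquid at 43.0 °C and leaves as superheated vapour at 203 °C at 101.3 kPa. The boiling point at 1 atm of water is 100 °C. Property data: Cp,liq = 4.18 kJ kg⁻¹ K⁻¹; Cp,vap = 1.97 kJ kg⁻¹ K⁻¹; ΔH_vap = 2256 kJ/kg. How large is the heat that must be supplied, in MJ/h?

Q = 21400 MJ/h

liquid 43.0→100 °C: 238.26 kJ/kg
vaporisation at 100 °C: 2256 kJ/kg
vapour 100→203 °C: 202.91 kJ/kg
Δh = 238.26 + 2256 + 202.91 = 2697.2 kJ/kg
Q = ṁ·Δh = 2.207 kg/s × 2697.2 kJ/kg = 5952.7 kJ/s
|Q| = 5952.7 kW = 21430 MJ/h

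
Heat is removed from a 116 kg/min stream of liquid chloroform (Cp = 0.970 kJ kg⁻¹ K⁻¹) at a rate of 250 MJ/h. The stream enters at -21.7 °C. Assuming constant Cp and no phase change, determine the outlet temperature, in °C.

T_out = -58.7 °C

Q = 250 MJ/h = 4166.7 kJ/min
ΔT = Q/(ṁ·Cp) = 4166.7/(116×0.970) = 37.03 K
T_out = -21.7 − 37.03 = -58.73 °C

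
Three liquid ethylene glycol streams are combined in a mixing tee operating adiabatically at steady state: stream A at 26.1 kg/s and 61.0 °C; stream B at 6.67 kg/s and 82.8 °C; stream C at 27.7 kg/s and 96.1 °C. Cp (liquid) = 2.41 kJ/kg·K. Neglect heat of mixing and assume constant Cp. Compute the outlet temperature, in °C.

Energy balance with Q = 0: Σ ṁᵢCp,ᵢ(T_out − Tᵢ) = 0
T_out = Σ ṁᵢCp,ᵢTᵢ / Σ ṁᵢCp,ᵢ
      = 11583 / 145.73 = 79.483 °C

T_out = 79.5 °C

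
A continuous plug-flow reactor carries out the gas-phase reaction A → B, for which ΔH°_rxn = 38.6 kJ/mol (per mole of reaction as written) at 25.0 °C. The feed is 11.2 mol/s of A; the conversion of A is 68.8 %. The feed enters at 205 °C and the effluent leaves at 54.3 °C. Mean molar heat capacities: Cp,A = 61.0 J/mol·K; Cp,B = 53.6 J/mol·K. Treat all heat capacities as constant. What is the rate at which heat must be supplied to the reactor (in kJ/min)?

Q_in = 11600 kJ/min

Extent of reaction ξ = 0.688 × 11.2 = 7.7056 mol/s
Reaction term: ξ·ΔH°_rxn = 7.7056 × 38.6 = 297.44 kJ/s
Sensible, feed 205→25 °C: -122.98 kJ/s
Outlet flows (mol/s): A 3.4944, B 7.7056
Sensible, products 25→54.3 °C: 18.347 kJ/s
Q = ΔH = 192.81 kJ/s = 192.81 kW
Heat supplied = 11568 kJ/min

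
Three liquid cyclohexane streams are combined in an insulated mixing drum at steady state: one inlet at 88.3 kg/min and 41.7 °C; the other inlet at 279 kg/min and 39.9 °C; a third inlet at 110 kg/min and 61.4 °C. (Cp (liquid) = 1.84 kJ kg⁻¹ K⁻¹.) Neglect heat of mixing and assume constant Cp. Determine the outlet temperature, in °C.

T_out = 45.2 °C

No heat crosses the boundary, so H_out = H_in.
T_out = Σ ṁᵢCp,ᵢTᵢ / Σ ṁᵢCp,ᵢ
      = 39686 / 878.23 = 45.188 °C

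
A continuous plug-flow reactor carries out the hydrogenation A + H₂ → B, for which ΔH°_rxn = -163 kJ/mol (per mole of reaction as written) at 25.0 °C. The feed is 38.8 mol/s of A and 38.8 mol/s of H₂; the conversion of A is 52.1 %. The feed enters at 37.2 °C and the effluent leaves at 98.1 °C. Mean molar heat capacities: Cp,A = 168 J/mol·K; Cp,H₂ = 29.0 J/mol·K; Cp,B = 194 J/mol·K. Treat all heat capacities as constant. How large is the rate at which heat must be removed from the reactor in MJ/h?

Q_out = 10200 MJ/h

Extent of reaction ξ = 0.521 × 38.8 = 20.215 mol/s
Reaction term: ξ·ΔH°_rxn = 20.215 × -163 = -3295 kJ/s
Sensible, feed 37.2→25 °C: -93.252 kJ/s
Outlet flows (mol/s): A 18.585, H₂ 18.585, B 20.215
Sensible, products 25→98.1 °C: 554.31 kJ/s
Q = ΔH = -2834 kJ/s = -2834 kW
Heat removed = 10202 MJ/h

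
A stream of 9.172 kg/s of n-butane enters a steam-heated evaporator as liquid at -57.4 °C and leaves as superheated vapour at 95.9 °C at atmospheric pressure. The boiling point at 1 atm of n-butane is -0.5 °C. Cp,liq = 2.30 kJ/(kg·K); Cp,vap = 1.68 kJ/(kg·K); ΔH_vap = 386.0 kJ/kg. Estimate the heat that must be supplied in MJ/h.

liquid -57.4→-0.5 °C: 130.87 kJ/kg
vaporisation at -0.5 °C: 386 kJ/kg
vapour -0.5→95.9 °C: 161.95 kJ/kg
Δh = 130.87 + 386 + 161.95 = 678.82 kJ/kg
Q = ṁ·Δh = 9.172 kg/s × 678.82 kJ/kg = 6226.2 kJ/s
|Q| = 6226.2 kW = 22414 MJ/h

Q = 22400 MJ/h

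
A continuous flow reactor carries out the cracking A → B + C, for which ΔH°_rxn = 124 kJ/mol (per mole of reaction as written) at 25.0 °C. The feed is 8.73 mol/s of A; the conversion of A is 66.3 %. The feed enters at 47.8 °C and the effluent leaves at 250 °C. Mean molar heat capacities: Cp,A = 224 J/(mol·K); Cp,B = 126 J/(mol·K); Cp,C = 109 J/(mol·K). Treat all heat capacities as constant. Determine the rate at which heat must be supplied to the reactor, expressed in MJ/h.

Extent of reaction ξ = 0.663 × 8.73 = 5.788 mol/s
Reaction term: ξ·ΔH°_rxn = 5.788 × 124 = 717.71 kJ/s
Sensible, feed 47.8→25 °C: -44.586 kJ/s
Outlet flows (mol/s): A 2.942, B 5.788, C 5.788
Sensible, products 25→250 °C: 454.32 kJ/s
Q = ΔH = 1127.4 kJ/s = 1127.4 kW
Heat supplied = 4058.8 MJ/h

Q_in = 4060 MJ/h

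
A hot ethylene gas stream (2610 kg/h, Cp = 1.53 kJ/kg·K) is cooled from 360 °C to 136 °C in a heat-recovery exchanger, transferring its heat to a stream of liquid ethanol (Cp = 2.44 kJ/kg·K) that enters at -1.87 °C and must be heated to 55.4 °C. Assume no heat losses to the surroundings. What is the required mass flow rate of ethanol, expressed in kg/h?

Heat released by hot stream: Q = 2610 × 1.53 × (360 − 136) = 894500 kJ/h
Energy balance on cold side (adiabatic exchanger): Q = ṁ_c·Cp_c·(T_c,out − T_c,in)
ṁ_c = 894500 / [2.44 × (55.4 − -1.87)] = 6401.2 kg/h

ṁ_c = 6400 kg/h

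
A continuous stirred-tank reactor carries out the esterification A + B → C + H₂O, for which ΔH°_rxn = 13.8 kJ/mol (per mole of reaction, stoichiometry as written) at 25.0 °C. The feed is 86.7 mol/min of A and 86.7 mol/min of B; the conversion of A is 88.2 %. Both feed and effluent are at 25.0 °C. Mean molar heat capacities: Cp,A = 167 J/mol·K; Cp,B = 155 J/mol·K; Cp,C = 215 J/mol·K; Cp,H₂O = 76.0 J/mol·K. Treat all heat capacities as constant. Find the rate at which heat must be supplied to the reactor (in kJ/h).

Extent of reaction ξ = 0.882 × 86.7 = 76.469 mol/min
Reaction term: ξ·ΔH°_rxn = 76.469 × 13.8 = 1055.3 kJ/min
Q = ΔH = 1055.3 kJ/min = 17.588 kW
Heat supplied = 63317 kJ/h

Q_in = 63300 kJ/h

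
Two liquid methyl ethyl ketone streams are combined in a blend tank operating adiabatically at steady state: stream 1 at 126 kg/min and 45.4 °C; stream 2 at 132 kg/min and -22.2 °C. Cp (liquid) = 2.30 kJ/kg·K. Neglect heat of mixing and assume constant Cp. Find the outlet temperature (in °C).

No heat crosses the boundary, so H_out = H_in.
T_out = Σ ṁᵢCp,ᵢTᵢ / Σ ṁᵢCp,ᵢ
      = 6417 / 593.4 = 10.814 °C

T_out = 10.8 °C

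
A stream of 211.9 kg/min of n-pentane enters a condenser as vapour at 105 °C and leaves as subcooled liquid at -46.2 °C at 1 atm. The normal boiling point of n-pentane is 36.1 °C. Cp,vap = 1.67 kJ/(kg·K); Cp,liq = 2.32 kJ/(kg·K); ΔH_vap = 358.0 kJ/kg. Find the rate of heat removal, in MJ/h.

Q_c = 8440 MJ/h

vapour 105→36.1 °C: -115.06 kJ/kg
condensation at 36.1 °C: -358 kJ/kg
liquid 36.1→-46.2 °C: -190.94 kJ/kg
Δh = -115.06 + -358 + -190.94 = -664 kJ/kg
Q = ṁ·Δh = 211.9 kg/min × -664 kJ/kg = -140700 kJ/min
|Q| = 2345 kW = 8442.1 MJ/h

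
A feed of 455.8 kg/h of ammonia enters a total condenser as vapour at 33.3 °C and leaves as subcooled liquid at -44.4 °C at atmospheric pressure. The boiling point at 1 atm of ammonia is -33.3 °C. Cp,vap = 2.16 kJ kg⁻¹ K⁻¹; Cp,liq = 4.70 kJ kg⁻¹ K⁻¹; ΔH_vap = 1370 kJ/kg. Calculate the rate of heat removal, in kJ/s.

vapour 33.3→-33.3 °C: -143.86 kJ/kg
condensation at -33.3 °C: -1370 kJ/kg
liquid -33.3→-44.4 °C: -52.17 kJ/kg
Δh = -143.86 + -1370 + -52.17 = -1566 kJ/kg
Q = ṁ·Δh = 455.8 kg/h × -1566 kJ/kg = -713790 kJ/h
|Q| = 198.28 kW

Q_c = 198 kJ/s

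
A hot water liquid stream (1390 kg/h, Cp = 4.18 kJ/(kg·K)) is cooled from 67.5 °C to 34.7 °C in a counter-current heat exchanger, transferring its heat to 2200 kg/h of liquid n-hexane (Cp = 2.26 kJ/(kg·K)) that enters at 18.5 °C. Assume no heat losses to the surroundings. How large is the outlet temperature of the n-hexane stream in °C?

T_c,out = 56.8 °C

Heat released by hot stream: Q = 1390 × 4.18 × (67.5 − 34.7) = 190570 kJ/h
Energy balance on cold side (adiabatic exchanger): Q = ṁ_c·Cp_c·(T_c,out − T_c,in)
T_c,out = 18.5 + 190570/(2200 × 2.26) = 56.83 °C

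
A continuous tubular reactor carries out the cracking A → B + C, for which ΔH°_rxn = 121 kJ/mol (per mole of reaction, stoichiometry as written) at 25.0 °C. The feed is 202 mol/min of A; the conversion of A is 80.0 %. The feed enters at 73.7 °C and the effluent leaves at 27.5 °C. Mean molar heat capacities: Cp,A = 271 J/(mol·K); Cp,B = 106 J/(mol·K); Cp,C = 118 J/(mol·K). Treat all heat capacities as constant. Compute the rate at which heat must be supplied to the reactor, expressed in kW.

Q_in = 283 kW

Extent of reaction ξ = 0.800 × 202 = 161.6 mol/min
Reaction term: ξ·ΔH°_rxn = 161.6 × 121 = 19554 kJ/min
Sensible, feed 73.7→25 °C: -2665.9 kJ/min
Outlet flows (mol/min): A 40.4, B 161.6, C 161.6
Sensible, products 25→27.5 °C: 117.87 kJ/min
Q = ΔH = 17006 kJ/min = 283.43 kW
Heat supplied = 283.43 kW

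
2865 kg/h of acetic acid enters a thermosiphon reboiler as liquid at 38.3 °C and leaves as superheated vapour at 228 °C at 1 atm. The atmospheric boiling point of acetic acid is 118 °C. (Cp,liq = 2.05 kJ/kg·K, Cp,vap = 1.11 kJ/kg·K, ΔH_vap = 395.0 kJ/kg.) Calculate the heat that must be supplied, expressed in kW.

Q = 542 kW

liquid 38.3→118 °C: 163.38 kJ/kg
vaporisation at 118 °C: 395 kJ/kg
vapour 118→228 °C: 122.1 kJ/kg
Δh = 163.38 + 395 + 122.1 = 680.49 kJ/kg
Q = ṁ·Δh = 2865 kg/h × 680.49 kJ/kg = 1.9496e+06 kJ/h
|Q| = 541.55 kW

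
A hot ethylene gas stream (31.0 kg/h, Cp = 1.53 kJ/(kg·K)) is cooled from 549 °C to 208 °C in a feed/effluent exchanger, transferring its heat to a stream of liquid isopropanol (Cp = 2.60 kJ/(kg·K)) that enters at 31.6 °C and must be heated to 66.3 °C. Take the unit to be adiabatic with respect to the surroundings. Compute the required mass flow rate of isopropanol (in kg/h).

Heat released by hot stream: Q = 31.0 × 1.53 × (549 − 208) = 16174 kJ/h
Energy balance on cold side (adiabatic exchanger): Q = ṁ_c·Cp_c·(T_c,out − T_c,in)
ṁ_c = 16174 / [2.60 × (66.3 − 31.6)] = 179.27 kg/h

ṁ_c = 179 kg/h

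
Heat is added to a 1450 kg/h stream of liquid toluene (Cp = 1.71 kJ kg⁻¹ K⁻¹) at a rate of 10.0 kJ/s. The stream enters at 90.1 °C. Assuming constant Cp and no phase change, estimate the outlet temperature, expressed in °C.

Q = 10.0 kJ/s = 36000 kJ/h
ΔT = Q/(ṁ·Cp) = 36000/(1450×1.71) = 14.519 K
T_out = 90.1 + 14.519 = 104.62 °C

T_out = 105 °C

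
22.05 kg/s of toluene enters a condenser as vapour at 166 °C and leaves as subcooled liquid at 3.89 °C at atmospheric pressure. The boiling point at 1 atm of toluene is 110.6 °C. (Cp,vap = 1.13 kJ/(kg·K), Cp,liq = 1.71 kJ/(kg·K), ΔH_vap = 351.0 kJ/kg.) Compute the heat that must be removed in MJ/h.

Q_c = 47300 MJ/h

vapour 166→110.6 °C: -62.602 kJ/kg
condensation at 110.6 °C: -351 kJ/kg
liquid 110.6→3.89 °C: -182.47 kJ/kg
Δh = -62.602 + -351 + -182.47 = -596.08 kJ/kg
Q = ṁ·Δh = 22.05 kg/s × -596.08 kJ/kg = -13143 kJ/s
|Q| = 13143 kW = 47317 MJ/h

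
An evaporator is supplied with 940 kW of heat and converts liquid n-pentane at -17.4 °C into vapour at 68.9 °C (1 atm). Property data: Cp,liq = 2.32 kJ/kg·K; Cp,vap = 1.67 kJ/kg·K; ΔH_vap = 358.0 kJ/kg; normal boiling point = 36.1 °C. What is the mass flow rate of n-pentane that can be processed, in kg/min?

ṁ = 105 kg/min

Δh = 2.32×(36.1−-17.4) + 358.0 + 1.67×(68.9−36.1) = 536.9 kJ/kg
Q = 940 kW = 940 kJ/s = 56400 kJ/min
ṁ = Q/Δh = 56400 / 536.9 = 105.05 kg/min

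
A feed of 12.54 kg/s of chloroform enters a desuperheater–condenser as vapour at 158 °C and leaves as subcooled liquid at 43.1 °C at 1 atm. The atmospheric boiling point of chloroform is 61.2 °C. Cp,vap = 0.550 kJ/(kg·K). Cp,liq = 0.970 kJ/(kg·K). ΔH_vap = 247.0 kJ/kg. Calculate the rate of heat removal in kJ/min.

vapour 158→61.2 °C: -53.24 kJ/kg
condensation at 61.2 °C: -247 kJ/kg
liquid 61.2→43.1 °C: -17.557 kJ/kg
Δh = -53.24 + -247 + -17.557 = -317.8 kJ/kg
Q = ṁ·Δh = 12.54 kg/s × -317.8 kJ/kg = -3985.2 kJ/s
|Q| = 3985.2 kW = 239110 kJ/min

Q_c = 239000 kJ/min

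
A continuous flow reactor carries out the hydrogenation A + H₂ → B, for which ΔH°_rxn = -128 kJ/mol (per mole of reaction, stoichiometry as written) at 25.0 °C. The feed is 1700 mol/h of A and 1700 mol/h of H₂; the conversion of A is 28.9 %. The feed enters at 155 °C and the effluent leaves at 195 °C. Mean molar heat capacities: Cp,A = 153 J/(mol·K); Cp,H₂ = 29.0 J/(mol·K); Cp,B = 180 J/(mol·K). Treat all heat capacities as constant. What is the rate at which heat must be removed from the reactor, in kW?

Q_out = 14.1 kW

Extent of reaction ξ = 0.289 × 1700 = 491.3 mol/h
Reaction term: ξ·ΔH°_rxn = 491.3 × -128 = -62886 kJ/h
Sensible, feed 155→25 °C: -40222 kJ/h
Outlet flows (mol/h): A 1208.7, H₂ 1208.7, B 491.3
Sensible, products 25→195 °C: 52431 kJ/h
Q = ΔH = -50677 kJ/h = -14.077 kW
Heat removed = 14.077 kW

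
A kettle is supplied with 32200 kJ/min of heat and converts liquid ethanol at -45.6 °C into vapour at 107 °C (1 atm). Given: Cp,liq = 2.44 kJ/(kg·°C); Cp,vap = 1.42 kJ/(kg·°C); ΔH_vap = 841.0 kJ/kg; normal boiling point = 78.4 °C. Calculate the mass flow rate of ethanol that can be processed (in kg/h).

ṁ = 1630 kg/h

Δh = 2.44×(78.4−-45.6) + 841.0 + 1.42×(107−78.4) = 1184.2 kJ/kg
Q = 32200 kJ/min = 536.67 kJ/s = 1.932e+06 kJ/h
ṁ = Q/Δh = 1.932e+06 / 1184.2 = 1631.5 kg/h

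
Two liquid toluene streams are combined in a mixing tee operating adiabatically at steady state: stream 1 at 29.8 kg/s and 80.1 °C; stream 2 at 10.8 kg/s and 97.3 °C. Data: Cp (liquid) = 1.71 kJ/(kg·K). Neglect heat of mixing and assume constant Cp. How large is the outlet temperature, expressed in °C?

Energy balance with Q = 0: Σ ṁᵢCp,ᵢ(T_out − Tᵢ) = 0
Σ ṁᵢCp,ᵢTᵢ = 29.8×1.71×80.1 + 10.8×1.71×97.3 = 5878.7
Σ ṁᵢCp,ᵢ = 29.8×1.71 + 10.8×1.71 = 69.426
T_out = 5878.7 / 69.426 = 84.675 °C

T_out = 84.7 °C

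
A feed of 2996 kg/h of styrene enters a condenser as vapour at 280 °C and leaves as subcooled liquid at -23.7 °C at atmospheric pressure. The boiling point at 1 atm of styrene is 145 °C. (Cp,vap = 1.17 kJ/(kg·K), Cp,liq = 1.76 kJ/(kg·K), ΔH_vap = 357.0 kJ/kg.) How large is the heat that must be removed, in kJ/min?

Q_c = 40500 kJ/min

vapour 280→145 °C: -157.95 kJ/kg
condensation at 145 °C: -357 kJ/kg
liquid 145→-23.7 °C: -296.91 kJ/kg
Δh = -157.95 + -357 + -296.91 = -811.86 kJ/kg
Q = ṁ·Δh = 2996 kg/h × -811.86 kJ/kg = -2.4323e+06 kJ/h
|Q| = 675.65 kW = 40539 kJ/min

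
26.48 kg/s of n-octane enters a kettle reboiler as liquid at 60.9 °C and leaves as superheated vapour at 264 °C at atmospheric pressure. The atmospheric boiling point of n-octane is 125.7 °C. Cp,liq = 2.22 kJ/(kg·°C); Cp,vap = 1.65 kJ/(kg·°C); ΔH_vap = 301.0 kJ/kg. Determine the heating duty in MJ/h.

liquid 60.9→125.7 °C: 143.86 kJ/kg
vaporisation at 125.7 °C: 301 kJ/kg
vapour 125.7→264 °C: 228.19 kJ/kg
Δh = 143.86 + 301 + 228.19 = 673.05 kJ/kg
Q = ṁ·Δh = 26.48 kg/s × 673.05 kJ/kg = 17822 kJ/s
|Q| = 17822 kW = 64161 MJ/h

Q = 64200 MJ/h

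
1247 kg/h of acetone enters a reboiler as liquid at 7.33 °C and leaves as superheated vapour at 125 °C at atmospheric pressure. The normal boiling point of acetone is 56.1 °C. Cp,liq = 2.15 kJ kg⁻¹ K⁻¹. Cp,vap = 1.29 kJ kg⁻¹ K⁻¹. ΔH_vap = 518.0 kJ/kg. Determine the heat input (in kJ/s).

liquid 7.33→56.1 °C: 104.86 kJ/kg
vaporisation at 56.1 °C: 518 kJ/kg
vapour 56.1→125 °C: 88.881 kJ/kg
Δh = 104.86 + 518 + 88.881 = 711.74 kJ/kg
Q = ṁ·Δh = 1247 kg/h × 711.74 kJ/kg = 887540 kJ/h
|Q| = 246.54 kW

Q = 247 kJ/s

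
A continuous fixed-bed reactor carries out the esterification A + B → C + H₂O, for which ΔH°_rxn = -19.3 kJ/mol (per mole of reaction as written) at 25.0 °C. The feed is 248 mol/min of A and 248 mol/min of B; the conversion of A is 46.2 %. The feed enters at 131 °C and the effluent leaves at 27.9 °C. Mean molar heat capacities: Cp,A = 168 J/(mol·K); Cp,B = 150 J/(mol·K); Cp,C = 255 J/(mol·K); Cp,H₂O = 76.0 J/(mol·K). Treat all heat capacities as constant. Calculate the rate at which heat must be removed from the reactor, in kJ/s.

Extent of reaction ξ = 0.462 × 248 = 114.58 mol/min
Reaction term: ξ·ΔH°_rxn = 114.58 × -19.3 = -2211.3 kJ/min
Sensible, feed 131→25 °C: -8359.6 kJ/min
Outlet flows (mol/min): A 133.42, B 133.42, C 114.58, H₂O 114.58
Sensible, products 25→27.9 °C: 233.03 kJ/min
Q = ΔH = -10338 kJ/min = -172.3 kW
Heat removed = 172.3 kJ/s

Q_out = 172 kJ/s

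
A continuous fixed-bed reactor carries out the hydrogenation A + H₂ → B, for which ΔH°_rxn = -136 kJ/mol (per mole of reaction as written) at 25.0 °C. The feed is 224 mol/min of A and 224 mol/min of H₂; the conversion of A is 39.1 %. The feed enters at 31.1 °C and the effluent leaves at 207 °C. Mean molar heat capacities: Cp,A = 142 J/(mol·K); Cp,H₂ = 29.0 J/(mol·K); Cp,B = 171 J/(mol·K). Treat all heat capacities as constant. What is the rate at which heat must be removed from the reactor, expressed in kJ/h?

Extent of reaction ξ = 0.391 × 224 = 87.584 mol/min
Reaction term: ξ·ΔH°_rxn = 87.584 × -136 = -11911 kJ/min
Sensible, feed 31.1→25 °C: -233.65 kJ/min
Outlet flows (mol/min): A 136.42, H₂ 136.42, B 87.584
Sensible, products 25→207 °C: 6971.3 kJ/min
Q = ΔH = -5173.8 kJ/min = -86.229 kW
Heat removed = 310430 kJ/h

Q_out = 310000 kJ/h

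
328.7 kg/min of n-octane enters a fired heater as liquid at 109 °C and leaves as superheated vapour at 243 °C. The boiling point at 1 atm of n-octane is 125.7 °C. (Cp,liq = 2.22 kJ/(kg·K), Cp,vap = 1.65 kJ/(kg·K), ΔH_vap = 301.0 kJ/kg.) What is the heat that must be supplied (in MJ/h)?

Q = 10500 MJ/h

liquid 109→125.7 °C: 37.074 kJ/kg
vaporisation at 125.7 °C: 301 kJ/kg
vapour 125.7→243 °C: 193.54 kJ/kg
Δh = 37.074 + 301 + 193.54 = 531.62 kJ/kg
Q = ṁ·Δh = 328.7 kg/min × 531.62 kJ/kg = 174740 kJ/min
|Q| = 2912.4 kW = 10485 MJ/h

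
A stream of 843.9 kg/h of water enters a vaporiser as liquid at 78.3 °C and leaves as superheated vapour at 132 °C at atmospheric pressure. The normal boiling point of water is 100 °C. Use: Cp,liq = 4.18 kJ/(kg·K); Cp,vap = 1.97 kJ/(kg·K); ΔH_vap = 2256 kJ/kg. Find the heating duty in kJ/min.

Q = 33900 kJ/min

liquid 78.3→100 °C: 90.706 kJ/kg
vaporisation at 100 °C: 2256 kJ/kg
vapour 100→132 °C: 63.04 kJ/kg
Δh = 90.706 + 2256 + 63.04 = 2409.7 kJ/kg
Q = ṁ·Δh = 843.9 kg/h × 2409.7 kJ/kg = 2.0336e+06 kJ/h
|Q| = 564.88 kW = 33893 kJ/min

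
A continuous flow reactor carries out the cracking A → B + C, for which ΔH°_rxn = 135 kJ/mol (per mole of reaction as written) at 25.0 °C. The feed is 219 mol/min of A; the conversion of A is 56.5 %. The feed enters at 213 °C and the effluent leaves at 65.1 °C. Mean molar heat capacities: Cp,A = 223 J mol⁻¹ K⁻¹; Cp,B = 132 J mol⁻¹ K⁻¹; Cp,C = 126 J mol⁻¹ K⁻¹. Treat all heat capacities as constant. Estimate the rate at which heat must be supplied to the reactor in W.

Q_in = 161000 W

Extent of reaction ξ = 0.565 × 219 = 123.73 mol/min
Reaction term: ξ·ΔH°_rxn = 123.73 × 135 = 16704 kJ/min
Sensible, feed 213→25 °C: -9181.4 kJ/min
Outlet flows (mol/min): A 95.265, B 123.73, C 123.73
Sensible, products 25→65.1 °C: 2132 kJ/min
Q = ΔH = 9654.9 kJ/min = 160.91 kW
Heat supplied = 160910 W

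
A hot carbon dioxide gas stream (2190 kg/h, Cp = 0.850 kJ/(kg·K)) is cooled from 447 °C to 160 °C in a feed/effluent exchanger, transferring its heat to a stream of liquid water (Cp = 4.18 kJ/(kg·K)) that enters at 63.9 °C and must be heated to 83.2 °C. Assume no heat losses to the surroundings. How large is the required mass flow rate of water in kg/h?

ṁ_c = 6620 kg/h

Heat released by hot stream: Q = 2190 × 0.850 × (447 − 160) = 534250 kJ/h
Energy balance on cold side (adiabatic exchanger): Q = ṁ_c·Cp_c·(T_c,out − T_c,in)
ṁ_c = 534250 / [4.18 × (83.2 − 63.9)] = 6622.3 kg/h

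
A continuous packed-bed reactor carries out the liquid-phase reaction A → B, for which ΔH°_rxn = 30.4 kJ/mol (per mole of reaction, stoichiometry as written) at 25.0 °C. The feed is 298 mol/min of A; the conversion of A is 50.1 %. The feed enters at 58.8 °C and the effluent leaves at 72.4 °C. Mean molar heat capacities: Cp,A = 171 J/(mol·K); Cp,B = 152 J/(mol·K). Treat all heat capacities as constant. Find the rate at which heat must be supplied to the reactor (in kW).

Q_in = 85.0 kW

Extent of reaction ξ = 0.501 × 298 = 149.3 mol/min
Reaction term: ξ·ΔH°_rxn = 149.3 × 30.4 = 4538.7 kJ/min
Sensible, feed 58.8→25 °C: -1722.4 kJ/min
Outlet flows (mol/min): A 148.7, B 149.3
Sensible, products 25→72.4 °C: 2281 kJ/min
Q = ΔH = 5097.2 kJ/min = 84.954 kW
Heat supplied = 84.954 kW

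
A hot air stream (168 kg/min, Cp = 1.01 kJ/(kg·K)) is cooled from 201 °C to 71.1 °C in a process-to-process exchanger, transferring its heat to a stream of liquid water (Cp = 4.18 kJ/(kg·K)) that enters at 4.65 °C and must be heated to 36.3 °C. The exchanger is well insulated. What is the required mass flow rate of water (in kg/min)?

Heat released by hot stream: Q = 168 × 1.01 × (201 − 71.1) = 22041 kJ/min
Energy balance on cold side (adiabatic exchanger): Q = ṁ_c·Cp_c·(T_c,out − T_c,in)
ṁ_c = 22041 / [4.18 × (36.3 − 4.65)] = 166.61 kg/min

ṁ_c = 167 kg/min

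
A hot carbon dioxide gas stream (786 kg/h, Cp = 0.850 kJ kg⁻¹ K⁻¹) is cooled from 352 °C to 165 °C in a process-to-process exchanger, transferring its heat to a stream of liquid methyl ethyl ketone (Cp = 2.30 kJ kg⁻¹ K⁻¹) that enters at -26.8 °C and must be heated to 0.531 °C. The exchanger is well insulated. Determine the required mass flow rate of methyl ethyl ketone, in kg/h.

ṁ_c = 1990 kg/h

Heat released by hot stream: Q = 786 × 0.850 × (352 − 165) = 124930 kJ/h
Energy balance on cold side (adiabatic exchanger): Q = ṁ_c·Cp_c·(T_c,out − T_c,in)
ṁ_c = 124930 / [2.30 × (0.531 − -26.8)] = 1987.5 kg/h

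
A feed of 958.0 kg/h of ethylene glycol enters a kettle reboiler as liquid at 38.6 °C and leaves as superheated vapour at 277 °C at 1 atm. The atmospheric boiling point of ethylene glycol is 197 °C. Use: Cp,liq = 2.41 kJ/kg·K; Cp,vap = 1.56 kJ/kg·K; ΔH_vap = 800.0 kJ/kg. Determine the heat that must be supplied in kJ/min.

Q = 20900 kJ/min

liquid 38.6→197 °C: 381.74 kJ/kg
vaporisation at 197 °C: 800 kJ/kg
vapour 197→277 °C: 124.8 kJ/kg
Δh = 381.74 + 800 + 124.8 = 1306.5 kJ/kg
Q = ṁ·Δh = 958.0 kg/h × 1306.5 kJ/kg = 1.2517e+06 kJ/h
|Q| = 347.69 kW = 20861 kJ/min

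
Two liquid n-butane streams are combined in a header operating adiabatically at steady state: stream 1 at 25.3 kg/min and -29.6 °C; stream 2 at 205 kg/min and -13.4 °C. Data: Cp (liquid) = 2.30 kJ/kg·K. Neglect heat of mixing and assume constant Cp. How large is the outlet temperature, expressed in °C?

Adiabatic, steady state ⇒ Σ ṁᵢCp,ᵢ(T_out − Tᵢ) = 0
T_out = Σ ṁᵢCp,ᵢTᵢ / Σ ṁᵢCp,ᵢ
      = -8040.5 / 529.69 = -15.18 °C

T_out = -15.2 °C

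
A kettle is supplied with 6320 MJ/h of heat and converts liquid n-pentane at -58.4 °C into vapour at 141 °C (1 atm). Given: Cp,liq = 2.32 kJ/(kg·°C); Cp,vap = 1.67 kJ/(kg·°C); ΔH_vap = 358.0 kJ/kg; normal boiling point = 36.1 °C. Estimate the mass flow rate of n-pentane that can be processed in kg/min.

Δh = 2.32×(36.1−-58.4) + 358.0 + 1.67×(141−36.1) = 752.42 kJ/kg
Q = 6320 MJ/h = 1755.6 kJ/s = 105330 kJ/min
ṁ = Q/Δh = 105330 / 752.42 = 139.99 kg/min

ṁ = 140 kg/min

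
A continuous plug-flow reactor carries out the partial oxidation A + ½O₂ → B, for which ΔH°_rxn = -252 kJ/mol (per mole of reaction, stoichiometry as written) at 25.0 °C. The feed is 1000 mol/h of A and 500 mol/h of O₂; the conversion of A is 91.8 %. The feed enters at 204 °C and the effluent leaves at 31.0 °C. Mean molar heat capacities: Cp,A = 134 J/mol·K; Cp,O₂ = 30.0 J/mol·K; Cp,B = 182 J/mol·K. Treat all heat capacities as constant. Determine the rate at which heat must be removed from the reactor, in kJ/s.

Q_out = 71.4 kJ/s

Extent of reaction ξ = 0.918 × 1000 = 918 mol/h
Reaction term: ξ·ΔH°_rxn = 918 × -252 = -231340 kJ/h
Sensible, feed 204→25 °C: -26671 kJ/h
Outlet flows (mol/h): A 82, O₂ 41, B 918
Sensible, products 25→31.0 °C: 1075.8 kJ/h
Q = ΔH = -256930 kJ/h = -71.37 kW
Heat removed = 71.37 kJ/s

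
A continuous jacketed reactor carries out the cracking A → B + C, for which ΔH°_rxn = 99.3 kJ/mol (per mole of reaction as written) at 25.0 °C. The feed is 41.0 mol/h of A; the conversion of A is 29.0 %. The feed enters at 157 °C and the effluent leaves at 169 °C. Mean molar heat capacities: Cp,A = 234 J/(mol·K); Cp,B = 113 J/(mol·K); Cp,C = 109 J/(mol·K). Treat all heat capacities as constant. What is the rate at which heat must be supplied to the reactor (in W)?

Extent of reaction ξ = 0.290 × 41.0 = 11.89 mol/h
Reaction term: ξ·ΔH°_rxn = 11.89 × 99.3 = 1180.7 kJ/h
Sensible, feed 157→25 °C: -1266.4 kJ/h
Outlet flows (mol/h): A 29.11, B 11.89, C 11.89
Sensible, products 25→169 °C: 1361 kJ/h
Q = ΔH = 1275.3 kJ/h = 0.35424 kW
Heat supplied = 354.24 W

Q_in = 354 W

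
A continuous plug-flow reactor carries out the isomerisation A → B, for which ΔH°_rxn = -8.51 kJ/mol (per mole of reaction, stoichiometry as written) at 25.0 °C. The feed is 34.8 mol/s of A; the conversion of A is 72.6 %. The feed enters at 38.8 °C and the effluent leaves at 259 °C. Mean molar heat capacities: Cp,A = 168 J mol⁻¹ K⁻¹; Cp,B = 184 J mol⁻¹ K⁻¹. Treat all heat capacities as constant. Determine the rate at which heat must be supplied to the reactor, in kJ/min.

Q_in = 70000 kJ/min

Extent of reaction ξ = 0.726 × 34.8 = 25.265 mol/s
Reaction term: ξ·ΔH°_rxn = 25.265 × -8.51 = -215 kJ/s
Sensible, feed 38.8→25 °C: -80.68 kJ/s
Outlet flows (mol/s): A 9.5352, B 25.265
Sensible, products 25→259 °C: 1462.6 kJ/s
Q = ΔH = 1167 kJ/s = 1167 kW
Heat supplied = 70018 kJ/min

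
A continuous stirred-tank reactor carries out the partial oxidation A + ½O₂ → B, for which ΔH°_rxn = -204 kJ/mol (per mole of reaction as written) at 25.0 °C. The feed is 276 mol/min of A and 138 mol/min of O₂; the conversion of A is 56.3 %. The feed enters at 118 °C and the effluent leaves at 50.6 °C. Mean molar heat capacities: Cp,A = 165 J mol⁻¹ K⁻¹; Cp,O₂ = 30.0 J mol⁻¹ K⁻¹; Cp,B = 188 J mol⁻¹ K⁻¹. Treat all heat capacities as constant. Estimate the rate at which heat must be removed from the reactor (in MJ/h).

Q_out = 2100 MJ/h

Extent of reaction ξ = 0.563 × 276 = 155.39 mol/min
Reaction term: ξ·ΔH°_rxn = 155.39 × -204 = -31699 kJ/min
Sensible, feed 118→25 °C: -4620.2 kJ/min
Outlet flows (mol/min): A 120.61, O₂ 60.306, B 155.39
Sensible, products 25→50.6 °C: 1303.6 kJ/min
Q = ΔH = -35016 kJ/min = -583.6 kW
Heat removed = 2100.9 MJ/h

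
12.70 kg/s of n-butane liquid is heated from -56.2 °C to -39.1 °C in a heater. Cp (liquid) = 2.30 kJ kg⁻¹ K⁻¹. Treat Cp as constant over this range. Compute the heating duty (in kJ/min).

Q = 30000 kJ/min

Q = ṁ·Cp·ΔT = 12.70 × 2.30 × (-39.1 − -56.2) = 499.49 kJ/s
Heating duty = 29969 kJ/min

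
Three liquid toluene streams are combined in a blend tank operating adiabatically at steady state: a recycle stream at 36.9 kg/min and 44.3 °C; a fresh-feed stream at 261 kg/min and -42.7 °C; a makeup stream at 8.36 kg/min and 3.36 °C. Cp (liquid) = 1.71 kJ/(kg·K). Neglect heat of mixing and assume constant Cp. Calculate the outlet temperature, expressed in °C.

T_out = -31.0 °C

Adiabatic, steady state ⇒ Σ ṁᵢCp,ᵢ(T_out − Tᵢ) = 0
T_out = Σ ṁᵢCp,ᵢTᵢ / Σ ṁᵢCp,ᵢ
      = -16214 / 523.7 = -30.96 °C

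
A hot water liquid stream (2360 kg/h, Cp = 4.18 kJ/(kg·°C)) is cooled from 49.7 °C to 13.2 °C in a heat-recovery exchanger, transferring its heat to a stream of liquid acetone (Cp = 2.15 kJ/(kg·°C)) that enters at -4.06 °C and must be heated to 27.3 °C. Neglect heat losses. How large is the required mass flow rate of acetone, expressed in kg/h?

ṁ_c = 5340 kg/h

Heat released by hot stream: Q = 2360 × 4.18 × (49.7 − 13.2) = 360070 kJ/h
Energy balance on cold side (adiabatic exchanger): Q = ṁ_c·Cp_c·(T_c,out − T_c,in)
ṁ_c = 360070 / [2.15 × (27.3 − -4.06)] = 5340.3 kg/h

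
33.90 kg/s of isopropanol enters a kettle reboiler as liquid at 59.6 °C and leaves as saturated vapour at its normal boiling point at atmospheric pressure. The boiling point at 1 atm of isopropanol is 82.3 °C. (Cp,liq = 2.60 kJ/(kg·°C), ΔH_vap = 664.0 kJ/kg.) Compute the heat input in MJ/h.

liquid 59.6→82.3 °C: 59.02 kJ/kg
vaporisation at 82.3 °C: 664 kJ/kg
Δh = 59.02 + 664 = 723.02 kJ/kg
Q = ṁ·Δh = 33.90 kg/s × 723.02 kJ/kg = 24510 kJ/s
|Q| = 24510 kW = 88237 MJ/h

Q = 88200 MJ/h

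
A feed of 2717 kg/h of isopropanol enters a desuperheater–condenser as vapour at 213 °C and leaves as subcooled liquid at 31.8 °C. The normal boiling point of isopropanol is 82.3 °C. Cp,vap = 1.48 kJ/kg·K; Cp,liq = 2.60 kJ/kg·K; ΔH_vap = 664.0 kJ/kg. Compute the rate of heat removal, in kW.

vapour 213→82.3 °C: -193.44 kJ/kg
condensation at 82.3 °C: -664 kJ/kg
liquid 82.3→31.8 °C: -131.3 kJ/kg
Δh = -193.44 + -664 + -131.3 = -988.74 kJ/kg
Q = ṁ·Δh = 2717 kg/h × -988.74 kJ/kg = -2.6864e+06 kJ/h
|Q| = 746.22 kW

Q_c = 746 kW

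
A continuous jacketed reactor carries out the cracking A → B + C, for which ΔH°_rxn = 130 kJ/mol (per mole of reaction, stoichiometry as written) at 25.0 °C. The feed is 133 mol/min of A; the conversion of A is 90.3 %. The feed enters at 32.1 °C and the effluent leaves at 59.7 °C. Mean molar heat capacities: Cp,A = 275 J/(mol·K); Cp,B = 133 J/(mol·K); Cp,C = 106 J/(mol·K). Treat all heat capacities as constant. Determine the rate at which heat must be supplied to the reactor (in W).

Q_in = 275000 W

Extent of reaction ξ = 0.903 × 133 = 120.1 mol/min
Reaction term: ξ·ΔH°_rxn = 120.1 × 130 = 15613 kJ/min
Sensible, feed 32.1→25 °C: -259.68 kJ/min
Outlet flows (mol/min): A 12.901, B 120.1, C 120.1
Sensible, products 25→59.7 °C: 1119.1 kJ/min
Q = ΔH = 16472 kJ/min = 274.54 kW
Heat supplied = 274540 W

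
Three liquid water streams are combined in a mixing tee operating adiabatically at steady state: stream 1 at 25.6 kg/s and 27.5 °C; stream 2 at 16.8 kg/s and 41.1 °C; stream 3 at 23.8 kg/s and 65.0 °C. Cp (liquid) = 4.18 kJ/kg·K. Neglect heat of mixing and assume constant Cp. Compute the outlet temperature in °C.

T_out = 44.4 °C

Adiabatic, steady state ⇒ Σ ṁᵢCp,ᵢ(T_out − Tᵢ) = 0
Σ ṁᵢCp,ᵢTᵢ = 25.6×4.18×27.5 + 16.8×4.18×41.1 + 23.8×4.18×65.0 = 12295
Σ ṁᵢCp,ᵢ = 25.6×4.18 + 16.8×4.18 + 23.8×4.18 = 276.72
T_out = 12295 / 276.72 = 44.433 °C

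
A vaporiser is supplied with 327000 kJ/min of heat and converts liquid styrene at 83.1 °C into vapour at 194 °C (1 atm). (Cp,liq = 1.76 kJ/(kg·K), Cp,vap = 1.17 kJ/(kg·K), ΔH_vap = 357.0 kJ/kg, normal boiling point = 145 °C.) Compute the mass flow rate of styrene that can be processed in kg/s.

ṁ = 10.4 kg/s

Δh = 1.76×(145−83.1) + 357.0 + 1.17×(194−145) = 523.27 kJ/kg
Q = 327000 kJ/min = 5450 kJ/s = 5450 kJ/s
ṁ = Q/Δh = 5450 / 523.27 = 10.415 kg/s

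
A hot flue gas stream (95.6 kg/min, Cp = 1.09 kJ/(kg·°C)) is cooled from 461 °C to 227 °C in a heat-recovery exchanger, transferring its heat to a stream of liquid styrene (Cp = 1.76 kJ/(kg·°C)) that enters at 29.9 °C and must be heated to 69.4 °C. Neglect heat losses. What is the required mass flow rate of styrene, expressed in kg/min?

Heat released by hot stream: Q = 95.6 × 1.09 × (461 − 227) = 24384 kJ/min
Energy balance on cold side (adiabatic exchanger): Q = ṁ_c·Cp_c·(T_c,out − T_c,in)
ṁ_c = 24384 / [1.76 × (69.4 − 29.9)] = 350.74 kg/min

ṁ_c = 351 kg/min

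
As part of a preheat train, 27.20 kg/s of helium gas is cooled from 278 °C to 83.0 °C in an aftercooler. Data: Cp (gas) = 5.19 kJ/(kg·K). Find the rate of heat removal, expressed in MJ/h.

Q_c = 99100 MJ/h

Q = ṁ·Cp·ΔT = 27.20 × 5.19 × (83.0 − 278) = -27528 kJ/s
Cooling duty = 99100 MJ/h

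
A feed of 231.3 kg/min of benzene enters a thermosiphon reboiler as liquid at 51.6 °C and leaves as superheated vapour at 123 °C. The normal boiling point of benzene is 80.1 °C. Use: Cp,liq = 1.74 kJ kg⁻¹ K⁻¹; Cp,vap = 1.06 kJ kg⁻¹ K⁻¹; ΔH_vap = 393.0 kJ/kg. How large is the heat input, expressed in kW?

liquid 51.6→80.1 °C: 49.59 kJ/kg
vaporisation at 80.1 °C: 393 kJ/kg
vapour 80.1→123 °C: 45.474 kJ/kg
Δh = 49.59 + 393 + 45.474 = 488.06 kJ/kg
Q = ṁ·Δh = 231.3 kg/min × 488.06 kJ/kg = 112890 kJ/min
|Q| = 1881.5 kW

Q = 1880 kW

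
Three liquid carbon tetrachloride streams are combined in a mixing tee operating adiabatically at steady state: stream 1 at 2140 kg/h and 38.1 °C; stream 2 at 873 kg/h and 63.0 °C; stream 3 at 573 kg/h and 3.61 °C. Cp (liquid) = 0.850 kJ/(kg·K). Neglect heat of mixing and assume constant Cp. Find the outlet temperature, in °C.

T_out = 38.7 °C

Adiabatic, steady state ⇒ Σ ṁᵢCp,ᵢ(T_out − Tᵢ) = 0
T_out = Σ ṁᵢCp,ᵢTᵢ / Σ ṁᵢCp,ᵢ
      = 117810 / 3048.1 = 38.651 °C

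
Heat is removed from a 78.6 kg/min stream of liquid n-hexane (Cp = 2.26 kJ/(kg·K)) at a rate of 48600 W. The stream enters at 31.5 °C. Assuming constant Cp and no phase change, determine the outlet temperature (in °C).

T_out = 15.1 °C

Q = 48600 W = 2916 kJ/min
ΔT = Q/(ṁ·Cp) = 2916/(78.6×2.26) = 16.416 K
T_out = 31.5 − 16.416 = 15.084 °C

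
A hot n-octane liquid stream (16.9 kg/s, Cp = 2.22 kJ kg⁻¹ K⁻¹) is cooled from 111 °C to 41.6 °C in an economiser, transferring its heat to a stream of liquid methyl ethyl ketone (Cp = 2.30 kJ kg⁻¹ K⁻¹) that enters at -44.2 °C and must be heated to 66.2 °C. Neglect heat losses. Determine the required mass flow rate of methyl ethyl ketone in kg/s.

ṁ_c = 10.3 kg/s

Heat released by hot stream: Q = 16.9 × 2.22 × (111 − 41.6) = 2603.7 kJ/s
Energy balance on cold side (adiabatic exchanger): Q = ṁ_c·Cp_c·(T_c,out − T_c,in)
ṁ_c = 2603.7 / [2.30 × (66.2 − -44.2)] = 10.254 kg/s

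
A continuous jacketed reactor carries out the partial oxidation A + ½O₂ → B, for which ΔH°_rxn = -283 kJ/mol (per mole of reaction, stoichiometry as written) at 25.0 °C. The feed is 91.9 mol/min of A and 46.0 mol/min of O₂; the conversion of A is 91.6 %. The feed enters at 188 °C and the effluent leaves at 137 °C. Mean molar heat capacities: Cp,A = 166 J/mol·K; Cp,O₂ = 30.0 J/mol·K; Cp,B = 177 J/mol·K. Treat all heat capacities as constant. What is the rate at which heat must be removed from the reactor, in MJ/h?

Q_out = 1480 MJ/h

Extent of reaction ξ = 0.916 × 91.9 = 84.18 mol/min
Reaction term: ξ·ΔH°_rxn = 84.18 × -283 = -23823 kJ/min
Sensible, feed 188→25 °C: -2711.6 kJ/min
Outlet flows (mol/min): A 7.7196, O₂ 3.9098, B 84.18
Sensible, products 25→137 °C: 1825.5 kJ/min
Q = ΔH = -24709 kJ/min = -411.82 kW
Heat removed = 1482.6 MJ/h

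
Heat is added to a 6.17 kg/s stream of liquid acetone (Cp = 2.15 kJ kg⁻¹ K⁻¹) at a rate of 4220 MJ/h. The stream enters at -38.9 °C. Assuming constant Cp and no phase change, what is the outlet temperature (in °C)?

T_out = 49.5 °C

Q = 4220 MJ/h = 1172.2 kJ/s
ΔT = Q/(ṁ·Cp) = 1172.2/(6.17×2.15) = 88.366 K
T_out = -38.9 + 88.366 = 49.466 °C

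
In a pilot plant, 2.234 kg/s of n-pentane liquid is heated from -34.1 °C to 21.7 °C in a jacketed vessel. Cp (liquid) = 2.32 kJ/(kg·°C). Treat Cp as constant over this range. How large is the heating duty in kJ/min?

Q = 17400 kJ/min

Q = ṁ·Cp·ΔT = 2.234 × 2.32 × (21.7 − -34.1) = 289.2 kJ/s
Heating duty = 17352 kJ/min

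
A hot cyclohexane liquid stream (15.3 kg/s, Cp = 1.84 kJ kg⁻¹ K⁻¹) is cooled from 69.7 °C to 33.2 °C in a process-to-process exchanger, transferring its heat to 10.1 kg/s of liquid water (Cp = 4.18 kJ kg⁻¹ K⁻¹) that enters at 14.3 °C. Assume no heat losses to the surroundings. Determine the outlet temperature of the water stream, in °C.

Heat released by hot stream: Q = 15.3 × 1.84 × (69.7 − 33.2) = 1027.5 kJ/s
Energy balance on cold side (adiabatic exchanger): Q = ṁ_c·Cp_c·(T_c,out − T_c,in)
T_c,out = 14.3 + 1027.5/(10.1 × 4.18) = 38.639 °C

T_c,out = 38.6 °C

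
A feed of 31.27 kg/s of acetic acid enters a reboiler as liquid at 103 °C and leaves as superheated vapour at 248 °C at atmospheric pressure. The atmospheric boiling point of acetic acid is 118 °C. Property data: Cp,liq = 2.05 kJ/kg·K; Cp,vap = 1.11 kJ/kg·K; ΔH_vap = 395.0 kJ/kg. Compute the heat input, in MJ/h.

Q = 64200 MJ/h

liquid 103→118 °C: 30.75 kJ/kg
vaporisation at 118 °C: 395 kJ/kg
vapour 118→248 °C: 144.3 kJ/kg
Δh = 30.75 + 395 + 144.3 = 570.05 kJ/kg
Q = ṁ·Δh = 31.27 kg/s × 570.05 kJ/kg = 17825 kJ/s
|Q| = 17825 kW = 64172 MJ/h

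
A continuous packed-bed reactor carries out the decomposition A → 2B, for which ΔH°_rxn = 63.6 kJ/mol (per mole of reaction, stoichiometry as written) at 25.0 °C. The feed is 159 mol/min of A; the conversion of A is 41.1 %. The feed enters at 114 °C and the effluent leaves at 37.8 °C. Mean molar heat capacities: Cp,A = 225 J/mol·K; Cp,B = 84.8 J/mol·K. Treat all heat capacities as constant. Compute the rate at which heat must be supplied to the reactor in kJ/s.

Q_in = 23.1 kJ/s

Extent of reaction ξ = 0.411 × 159 = 65.349 mol/min
Reaction term: ξ·ΔH°_rxn = 65.349 × 63.6 = 4156.2 kJ/min
Sensible, feed 114→25 °C: -3184 kJ/min
Outlet flows (mol/min): A 93.651, B 130.7
Sensible, products 25→37.8 °C: 411.58 kJ/min
Q = ΔH = 1383.8 kJ/min = 23.063 kW
Heat supplied = 23.063 kJ/s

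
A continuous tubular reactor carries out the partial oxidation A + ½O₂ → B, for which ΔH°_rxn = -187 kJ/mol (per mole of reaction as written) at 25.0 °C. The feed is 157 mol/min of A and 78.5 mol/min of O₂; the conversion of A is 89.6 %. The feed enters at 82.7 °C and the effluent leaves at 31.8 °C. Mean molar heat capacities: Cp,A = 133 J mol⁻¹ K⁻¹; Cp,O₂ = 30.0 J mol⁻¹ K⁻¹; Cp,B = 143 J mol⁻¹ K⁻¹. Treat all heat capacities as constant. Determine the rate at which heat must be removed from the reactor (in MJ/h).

Extent of reaction ξ = 0.896 × 157 = 140.67 mol/min
Reaction term: ξ·ΔH°_rxn = 140.67 × -187 = -26306 kJ/min
Sensible, feed 82.7→25 °C: -1340.7 kJ/min
Outlet flows (mol/min): A 16.328, O₂ 8.164, B 140.67
Sensible, products 25→31.8 °C: 153.22 kJ/min
Q = ΔH = -27493 kJ/min = -458.22 kW
Heat removed = 1649.6 MJ/h

Q_out = 1650 MJ/h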